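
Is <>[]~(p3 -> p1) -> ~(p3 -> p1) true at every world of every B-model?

Tableau for the negation ~(<>[]~(p3 -> p1) -> ~(p3 -> p1)):
1. ~(<>[]~(p3 -> p1) -> ~(p3 -> p1)), w0
2. <>[]~(p3 -> p1), w0
3. p3 -> p1, w0
4. p1, w0
5. []~(p3 -> p1), w1
6. ~(p3 -> p1), w0
7. p3, w0
8. ~p1, w0
Accessibility: w0Rw0, w0Rw1, w1Rw0, w1Rw1
Branch closes: p1 and ~p1 both at w0.
All branches of the negation close; one closing branch shown above.

Valid in B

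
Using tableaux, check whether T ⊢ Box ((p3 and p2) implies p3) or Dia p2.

Tableau for the negation not (Box ((p3 and p2) implies p3) or Dia p2):
1. not (Box ((p3 and p2) implies p3) or Dia p2), w0
2. not Box ((p3 and p2) implies p3), w0
3. not Dia p2, w0
4. not p2, w0
5. not ((p3 and p2) implies p3), w1
6. p3 and p2, w1
7. not p3, w1
8. p3, w1
9. p2, w1
Accessibility: w0Rw0, w0Rw1, w1Rw1
Branch closes: p3 and not p3 both at w1.
Every branch of the negation's tableau closes; the branch above is one of them.

Valid in T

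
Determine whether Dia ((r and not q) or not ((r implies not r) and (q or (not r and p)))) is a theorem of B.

Invalid (countermodel exists)

Tableau for the negation not Dia ((r and not q) or not ((r implies not r) and (q or (not r and p)))):
1. not Dia ((r and not q) or not ((r implies not r) and (q or (not r and p)))), 0
2. not ((r and not q) or not ((r implies not r) and (q or (not r and p)))), 0   [neg-Dia-rule on 1 via 0R0]
3. not (r and not q), 0   [neg-or-rule on 2]
4. (r implies not r) and (q or (not r and p)), 0   [neg-or-rule on 2]
5. r implies not r, 0   [and-rule on 4]
6. q or (not r and p), 0   [and-rule on 4]
7. q, 0   [neg-and-rule on 3 (branches; this branch)]
8. not r, 0   [implies-rule on 5 (branches; this branch)]
9. not r and p, 0   [or-rule on 6 (branches; this branch)]
10. p, 0   [and-rule on 9]
Accessibility: 0R0
The negation has an open branch (countermodel exists).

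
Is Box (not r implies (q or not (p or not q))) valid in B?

Tableau for the negation not Box (not r implies (q or not (p or not q))):
1. not Box (not r implies (q or not (p or not q))), u
2. not (not r implies (q or not (p or not q))), v   [neg-Box-rule on 1: fresh world v, uRv]
3. not r, v   [neg-implies-rule on 2]
4. not (q or not (p or not q)), v   [neg-implies-rule on 2]
5. not q, v   [neg-or-rule on 4]
6. p or not q, v   [neg-or-rule on 4]
Accessibility: uRu, uRv, vRu, vRv
The negation has an open branch (countermodel exists).

No, not valid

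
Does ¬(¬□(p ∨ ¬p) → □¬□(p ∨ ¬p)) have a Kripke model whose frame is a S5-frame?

1. ¬(¬□(p ∨ ¬p) → □¬□(p ∨ ¬p)), u
2. ¬□(p ∨ ¬p), u   [¬→-rule on 1]
3. ¬□¬□(p ∨ ¬p), u   [¬→-rule on 1]
4. ¬(p ∨ ¬p), v   [¬□-rule on 2: fresh world v, uRv]
5. ¬p, v   [¬∨-rule on 4]
6. p, v   [¬∨-rule on 4]
Accessibility: uRu, uRv, vRu, vRv
Branch closes: p and ¬p both at v.
Every branch closes; the branch above is one of them.

Unsatisfiable (every branch closes)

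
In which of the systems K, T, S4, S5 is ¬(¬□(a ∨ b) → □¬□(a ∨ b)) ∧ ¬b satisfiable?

S4-tableau for the formula:
1. ¬(¬□(a ∨ b) → □¬□(a ∨ b)) ∧ ¬b, w0
2. ¬(¬□(a ∨ b) → □¬□(a ∨ b)), w0
3. ¬b, w0
4. ¬□(a ∨ b), w0
5. ¬□¬□(a ∨ b), w0
6. ¬(a ∨ b), w1
7. ¬a, w1
8. ¬b, w1
9. □(a ∨ b), w2
10. a ∨ b, w2
11. b, w2
Accessibility: w0Rw0, w0Rw1, w0Rw2, w1Rw1, w2Rw2
Complete open branch: satisfiable in S4, hence also in K, T (this S4-model is also a K-model and a T-model).
S5-tableau for the formula:
1. ¬(¬□(a ∨ b) → □¬□(a ∨ b)) ∧ ¬b, w0
2. ¬(¬□(a ∨ b) → □¬□(a ∨ b)), w0
3. ¬b, w0
4. ¬□(a ∨ b), w0
5. ¬□¬□(a ∨ b), w0
6. ¬(a ∨ b), w1
7. ¬a, w1
8. ¬b, w1
9. □(a ∨ b), w2
10. a ∨ b, w0
11. a ∨ b, w1
12. a ∨ b, w2
13. a, w0
14. b, w1
Accessibility: w0Rw0, w0Rw1, w0Rw2, w1Rw0, w1Rw1, w1Rw2, w2Rw0, w2Rw1, w2Rw2
Branch closes: b and ¬b both at w1.
Every branch closes (one shown): unsatisfiable in S5.

K, T, S4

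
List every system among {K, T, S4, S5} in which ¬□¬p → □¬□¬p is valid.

S5-tableau for the negation ¬(¬□¬p → □¬□¬p):
1. ¬(¬□¬p → □¬□¬p), 0
2. ¬□¬p, 0
3. ¬□¬□¬p, 0
4. p, 1
5. □¬p, 2
6. ¬p, 0
7. ¬p, 1
Accessibility: 0R0, 0R1, 0R2, 1R0, 1R1, 1R2, 2R0, 2R1, 2R2
Branch closes: p and ¬p both at 1.
Every branch closes (one shown): valid in S5.
S4-tableau for the negation ¬(¬□¬p → □¬□¬p):
1. ¬(¬□¬p → □¬□¬p), 0
2. ¬□¬p, 0
3. ¬□¬□¬p, 0
4. p, 1
5. □¬p, 2
6. ¬p, 2
Accessibility: 0R0, 0R1, 0R2, 1R1, 2R2
Complete open branch: countermodel on an S4-frame, so not valid in S4, nor in K, T (the same frame is also a K-frame and a T-frame).

S5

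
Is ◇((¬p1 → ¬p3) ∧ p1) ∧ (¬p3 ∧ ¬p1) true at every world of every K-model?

Tableau for the negation ¬(◇((¬p1 → ¬p3) ∧ p1) ∧ (¬p3 ∧ ¬p1)):
1. ¬(◇((¬p1 → ¬p3) ∧ p1) ∧ (¬p3 ∧ ¬p1)), 0
2. ¬(¬p3 ∧ ¬p1), 0   [¬∧-rule on 1 (branches; this branch)]
3. p1, 0   [¬∧-rule on 2 (branches; this branch)]
The negation has an open branch (countermodel exists).

Not valid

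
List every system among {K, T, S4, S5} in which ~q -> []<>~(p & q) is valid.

S5-tableau for the negation ~(~q -> []<>~(p & q)):
1. ~(~q -> []<>~(p & q)), u
2. ~q, u
3. ~[]<>~(p & q), u
4. ~<>~(p & q), v
5. p & q, u
6. p, u
7. q, u
Accessibility: uRu, uRv, vRu, vRv
Branch closes: q and ~q both at u.
Every branch closes (one shown): valid in S5.
S4-tableau for the negation ~(~q -> []<>~(p & q)):
1. ~(~q -> []<>~(p & q)), u
2. ~q, u
3. ~[]<>~(p & q), u
4. ~<>~(p & q), v
5. p & q, v
6. p, v
7. q, v
Accessibility: uRu, uRv, vRv
Complete open branch: countermodel on an S4-frame, so not valid in S4, nor in K, T (the same frame is also a K-frame and a T-frame).

S5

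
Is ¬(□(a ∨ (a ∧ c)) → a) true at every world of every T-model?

Tableau for the negation □(a ∨ (a ∧ c)) → a:
1. □(a ∨ (a ∧ c)) → a, u
2. a, u
Accessibility: uRu
The negation has an open branch (countermodel exists).

Invalid (countermodel exists)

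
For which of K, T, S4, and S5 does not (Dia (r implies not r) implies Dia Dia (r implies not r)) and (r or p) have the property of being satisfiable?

K

K-tableau for the formula:
1. not (Dia (r implies not r) implies Dia Dia (r implies not r)) and (r or p), 0
2. not (Dia (r implies not r) implies Dia Dia (r implies not r)), 0
3. r or p, 0
4. Dia (r implies not r), 0
5. not Dia Dia (r implies not r), 0
6. p, 0
7. r implies not r, 1
8. not Dia (r implies not r), 1
9. not r, 1
Accessibility: 0R1
Complete open branch: satisfiable in K.
T-tableau for the formula:
1. not (Dia (r implies not r) implies Dia Dia (r implies not r)) and (r or p), 0
2. not (Dia (r implies not r) implies Dia Dia (r implies not r)), 0
3. r or p, 0
4. Dia (r implies not r), 0
5. not Dia Dia (r implies not r), 0
6. not Dia (r implies not r), 0
7. not (r implies not r), 0
8. r, 0
9. p, 0
10. r implies not r, 1
11. not Dia (r implies not r), 1
12. not (r implies not r), 1
13. r, 1
14. not r, 1
Accessibility: 0R0, 0R1, 1R1
Branch closes: r and not r both at 1.
Every branch closes (one shown): unsatisfiable in T, hence also in S4, S5 (every S4/S5-frame is a T-frame).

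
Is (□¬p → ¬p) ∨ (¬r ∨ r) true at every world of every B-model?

Tableau for the negation ¬((□¬p → ¬p) ∨ (¬r ∨ r)):
1. ¬((□¬p → ¬p) ∨ (¬r ∨ r)), w0
2. ¬(□¬p → ¬p), w0   [¬∨-rule on 1]
3. ¬(¬r ∨ r), w0   [¬∨-rule on 1]
4. □¬p, w0   [¬→-rule on 2]
5. p, w0   [¬→-rule on 2]
6. r, w0   [¬∨-rule on 3]
7. ¬r, w0   [¬∨-rule on 3]
Accessibility: w0Rw0
Branch closes: r and ¬r both at w0.
Every branch of the negation's tableau closes; the branch above is one of them.

Valid in B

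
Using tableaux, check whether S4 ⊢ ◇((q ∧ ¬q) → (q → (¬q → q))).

Tableau for the negation ¬◇((q ∧ ¬q) → (q → (¬q → q))):
1. ¬◇((q ∧ ¬q) → (q → (¬q → q))), w0
2. ¬((q ∧ ¬q) → (q → (¬q → q))), w0   [¬◇-rule on 1 via w0Rw0]
3. q ∧ ¬q, w0   [¬→-rule on 2]
4. ¬(q → (¬q → q)), w0   [¬→-rule on 2]
5. q, w0   [∧-rule on 3]
6. ¬q, w0   [∧-rule on 3]
Accessibility: w0Rw0
Branch closes: q and ¬q both at w0.
Every branch of the negation's tableau closes; the branch above is one of them.

Valid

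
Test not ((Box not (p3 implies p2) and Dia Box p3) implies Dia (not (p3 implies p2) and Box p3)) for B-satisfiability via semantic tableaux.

Unsatisfiable (every branch closes)

1. not ((Box not (p3 implies p2) and Dia Box p3) implies Dia (not (p3 implies p2) and Box p3)), 0
2. Box not (p3 implies p2) and Dia Box p3, 0
3. not Dia (not (p3 implies p2) and Box p3), 0
4. Box not (p3 implies p2), 0
5. Dia Box p3, 0
6. not (not (p3 implies p2) and Box p3), 0
7. not (p3 implies p2), 0
8. p3, 0
9. not p2, 0
10. not Box p3, 0
11. Box p3, 1
12. not (not (p3 implies p2) and Box p3), 1
13. not (p3 implies p2), 1
14. p3, 1
15. not p2, 1
16. not Box p3, 1
17. not p3, 2
18. not (not (p3 implies p2) and Box p3), 2
19. not (p3 implies p2), 2
20. p3, 2
21. not p2, 2
Accessibility: 0R0, 0R1, 0R2, 1R0, 1R1, 2R0, 2R2
Branch closes: p3 and not p3 both at 2.
(One branch shown.) All branches close.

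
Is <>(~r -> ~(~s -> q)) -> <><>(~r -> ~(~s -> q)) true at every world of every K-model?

Tableau for the negation ~(<>(~r -> ~(~s -> q)) -> <><>(~r -> ~(~s -> q))):
1. ~(<>(~r -> ~(~s -> q)) -> <><>(~r -> ~(~s -> q))), u
2. <>(~r -> ~(~s -> q)), u
3. ~<><>(~r -> ~(~s -> q)), u
4. ~r -> ~(~s -> q), v
5. ~<>(~r -> ~(~s -> q)), v
6. ~(~s -> q), v
7. ~s, v
8. ~q, v
Accessibility: uRv
The negation has an open branch (countermodel exists).

No, not valid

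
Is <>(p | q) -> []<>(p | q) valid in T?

Invalid (countermodel exists)

Tableau for the negation ~(<>(p | q) -> []<>(p | q)):
1. ~(<>(p | q) -> []<>(p | q)), u
2. <>(p | q), u   [~->-rule on 1]
3. ~[]<>(p | q), u   [~->-rule on 1]
4. p | q, v   [<>-rule on 2: fresh world v, uRv]
5. q, v   [|-rule on 4 (branches; this branch)]
6. ~<>(p | q), w   [~[]-rule on 3: fresh world w, uRw]
7. ~(p | q), w   [~<>-rule on 6 via wRw]
8. ~p, w   [~|-rule on 7]
9. ~q, w   [~|-rule on 7]
Accessibility: uRu, uRv, uRw, vRv, wRw
The negation has an open branch (countermodel exists).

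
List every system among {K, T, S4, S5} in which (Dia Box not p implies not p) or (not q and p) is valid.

S4-tableau for the negation not ((Dia Box not p implies not p) or (not q and p)):
1. not ((Dia Box not p implies not p) or (not q and p)), w0
2. not (Dia Box not p implies not p), w0
3. not (not q and p), w0
4. Dia Box not p, w0
5. p, w0
6. q, w0
7. Box not p, w1
8. not p, w1
Accessibility: w0Rw0, w0Rw1, w1Rw1
Complete open branch: countermodel on an S4-frame, so not valid in S4, nor in K, T (the same frame is also a K-frame and a T-frame).
S5-tableau for the negation not ((Dia Box not p implies not p) or (not q and p)):
1. not ((Dia Box not p implies not p) or (not q and p)), w0
2. not (Dia Box not p implies not p), w0
3. not (not q and p), w0
4. Dia Box not p, w0
5. p, w0
6. q, w0
7. Box not p, w1
8. not p, w0
Accessibility: w0Rw0, w0Rw1, w1Rw0, w1Rw1
Branch closes: p and not p both at w0.
Every branch closes (one shown): valid in S5.

S5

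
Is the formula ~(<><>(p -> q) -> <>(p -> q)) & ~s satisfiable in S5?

Unsatisfiable

1. ~(<><>(p -> q) -> <>(p -> q)) & ~s, 0
2. ~(<><>(p -> q) -> <>(p -> q)), 0
3. ~s, 0
4. <><>(p -> q), 0
5. ~<>(p -> q), 0
6. ~(p -> q), 0
7. p, 0
8. ~q, 0
9. <>(p -> q), 1
10. ~(p -> q), 1
11. p, 1
12. ~q, 1
13. p -> q, 2
14. ~(p -> q), 2
15. p, 2
16. ~q, 2
17. q, 2
Accessibility: 0R0, 0R1, 0R2, 1R0, 1R1, 1R2, 2R0, 2R1, 2R2
Branch closes: q and ~q both at 2.
All branches of the tableau close; one closing branch shown above.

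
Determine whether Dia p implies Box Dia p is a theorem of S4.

Invalid (countermodel exists)

Tableau for the negation not (Dia p implies Box Dia p):
1. not (Dia p implies Box Dia p), u
2. Dia p, u
3. not Box Dia p, u
4. p, v
5. not Dia p, w
6. not p, w
Accessibility: uRu, uRv, uRw, vRv, wRw
The negation has an open branch (countermodel exists).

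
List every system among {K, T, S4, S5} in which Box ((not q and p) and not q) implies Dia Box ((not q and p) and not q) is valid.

T, S4, S5

K-tableau for the negation not (Box ((not q and p) and not q) implies Dia Box ((not q and p) and not q)):
1. not (Box ((not q and p) and not q) implies Dia Box ((not q and p) and not q)), 0
2. Box ((not q and p) and not q), 0
3. not Dia Box ((not q and p) and not q), 0
Complete open branch: countermodel on a K-frame, so not valid in K.
T-tableau for the negation not (Box ((not q and p) and not q) implies Dia Box ((not q and p) and not q)):
1. not (Box ((not q and p) and not q) implies Dia Box ((not q and p) and not q)), 0
2. Box ((not q and p) and not q), 0
3. not Dia Box ((not q and p) and not q), 0
4. (not q and p) and not q, 0
5. not q and p, 0
6. not q, 0
7. p, 0
8. not Box ((not q and p) and not q), 0
9. not ((not q and p) and not q), 1
10. (not q and p) and not q, 1
11. not q and p, 1
12. not q, 1
13. p, 1
14. not Box ((not q and p) and not q), 1
15. not (not q and p), 1
16. not p, 1
Accessibility: 0R0, 0R1, 1R1
Branch closes: p and not p both at 1.
Every branch closes (one shown): valid in T, hence also in S4, S5 (every theorem of T is a theorem of S4 and S5).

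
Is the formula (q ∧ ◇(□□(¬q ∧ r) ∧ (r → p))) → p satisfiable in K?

1. (q ∧ ◇(□□(¬q ∧ r) ∧ (r → p))) → p, u
2. p, u   [→-rule on 1 (branches; this branch)]

Satisfiable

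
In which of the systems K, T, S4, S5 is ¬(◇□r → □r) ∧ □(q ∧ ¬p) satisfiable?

K, T, S4

S5-tableau for the formula:
1. ¬(◇□r → □r) ∧ □(q ∧ ¬p), u
2. ¬(◇□r → □r), u
3. □(q ∧ ¬p), u
4. ◇□r, u
5. ¬□r, u
6. q ∧ ¬p, u
7. q, u
8. ¬p, u
9. □r, v
10. q ∧ ¬p, v
11. q, v
12. ¬p, v
13. r, u
14. r, v
15. ¬r, w
16. q ∧ ¬p, w
17. q, w
18. ¬p, w
19. r, w
Accessibility: uRu, uRv, uRw, vRu, vRv, vRw, wRu, wRv, wRw
Branch closes: r and ¬r both at w.
Every branch closes (one shown): unsatisfiable in S5.
S4-tableau for the formula:
1. ¬(◇□r → □r) ∧ □(q ∧ ¬p), u
2. ¬(◇□r → □r), u
3. □(q ∧ ¬p), u
4. ◇□r, u
5. ¬□r, u
6. q ∧ ¬p, u
7. q, u
8. ¬p, u
9. □r, v
10. q ∧ ¬p, v
11. q, v
12. ¬p, v
13. r, v
14. ¬r, w
15. q ∧ ¬p, w
16. q, w
17. ¬p, w
Accessibility: uRu, uRv, uRw, vRv, wRw
Complete open branch: satisfiable in S4, hence also in K, T (this S4-model is also a K-model and a T-model).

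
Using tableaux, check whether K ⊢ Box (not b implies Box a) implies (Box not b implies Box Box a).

Tableau for the negation not (Box (not b implies Box a) implies (Box not b implies Box Box a)):
1. not (Box (not b implies Box a) implies (Box not b implies Box Box a)), 0
2. Box (not b implies Box a), 0
3. not (Box not b implies Box Box a), 0
4. Box not b, 0
5. not Box Box a, 0
6. not Box a, 1
7. not b implies Box a, 1
8. not b, 1
9. Box a, 1
10. not a, 2
11. a, 2
Accessibility: 0R1, 1R2
Branch closes: a and not a both at 2.
All branches of the negation close; one closing branch shown above.

Valid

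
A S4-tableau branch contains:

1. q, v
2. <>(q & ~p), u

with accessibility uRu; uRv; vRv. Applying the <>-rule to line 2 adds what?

a fresh world w with uRw, and q & ~p at w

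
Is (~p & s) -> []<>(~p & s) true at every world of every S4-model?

Invalid (countermodel exists)

Tableau for the negation ~((~p & s) -> []<>(~p & s)):
1. ~((~p & s) -> []<>(~p & s)), 0
2. ~p & s, 0
3. ~[]<>(~p & s), 0
4. ~p, 0
5. s, 0
6. ~<>(~p & s), 1
7. ~(~p & s), 1
8. ~s, 1
Accessibility: 0R0, 0R1, 1R1
The negation has an open branch (countermodel exists).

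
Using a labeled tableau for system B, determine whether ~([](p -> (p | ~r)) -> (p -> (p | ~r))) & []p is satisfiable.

1. ~([](p -> (p | ~r)) -> (p -> (p | ~r))) & []p, u
2. ~([](p -> (p | ~r)) -> (p -> (p | ~r))), u   [&-rule on 1]
3. []p, u   [&-rule on 1]
4. [](p -> (p | ~r)), u   [~->-rule on 2]
5. ~(p -> (p | ~r)), u   [~->-rule on 2]
6. p, u   [~->-rule on 5]
7. ~(p | ~r), u   [~->-rule on 5]
8. ~p, u   [~|-rule on 7]
9. r, u   [~|-rule on 7]
Accessibility: uRu
Branch closes: p and ~p both at u.
Every branch closes; the branch above is one of them.

Unsatisfiable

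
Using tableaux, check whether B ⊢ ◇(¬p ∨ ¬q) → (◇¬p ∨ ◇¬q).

Valid

Tableau for the negation ¬(◇(¬p ∨ ¬q) → (◇¬p ∨ ◇¬q)):
1. ¬(◇(¬p ∨ ¬q) → (◇¬p ∨ ◇¬q)), u
2. ◇(¬p ∨ ¬q), u   [¬→-rule on 1]
3. ¬(◇¬p ∨ ◇¬q), u   [¬→-rule on 1]
4. ¬◇¬p, u   [¬∨-rule on 3]
5. ¬◇¬q, u   [¬∨-rule on 3]
6. p, u   [¬◇-rule on 4 via uRu]
7. q, u   [¬◇-rule on 5 via uRu]
8. ¬p ∨ ¬q, v   [◇-rule on 2: fresh world v, uRv]
9. p, v   [¬◇-rule on 4 via uRv]
10. q, v   [¬◇-rule on 5 via uRv]
11. ¬q, v   [∨-rule on 8 (branches; this branch)]
Accessibility: uRu, uRv, vRu, vRv
Branch closes: q and ¬q both at v.
Every branch of the negation's tableau closes; the branch above is one of them.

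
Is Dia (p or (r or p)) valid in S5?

Tableau for the negation not Dia (p or (r or p)):
1. not Dia (p or (r or p)), w0
2. not (p or (r or p)), w0
3. not p, w0
4. not (r or p), w0
5. not r, w0
Accessibility: w0Rw0
The negation has an open branch (countermodel exists).

Invalid (countermodel exists)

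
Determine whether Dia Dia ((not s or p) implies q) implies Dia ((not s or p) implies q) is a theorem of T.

No, not valid

Tableau for the negation not (Dia Dia ((not s or p) implies q) implies Dia ((not s or p) implies q)):
1. not (Dia Dia ((not s or p) implies q) implies Dia ((not s or p) implies q)), w0
2. Dia Dia ((not s or p) implies q), w0
3. not Dia ((not s or p) implies q), w0
4. not ((not s or p) implies q), w0
5. not s or p, w0
6. not q, w0
7. p, w0
8. Dia ((not s or p) implies q), w1
9. not ((not s or p) implies q), w1
10. not s or p, w1
11. not q, w1
12. p, w1
13. (not s or p) implies q, w2
14. q, w2
Accessibility: w0Rw0, w0Rw1, w1Rw1, w1Rw2, w2Rw2
The negation has an open branch (countermodel exists).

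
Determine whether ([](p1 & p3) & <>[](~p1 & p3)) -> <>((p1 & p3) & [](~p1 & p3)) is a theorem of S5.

Valid

Tableau for the negation ~(([](p1 & p3) & <>[](~p1 & p3)) -> <>((p1 & p3) & [](~p1 & p3))):
1. ~(([](p1 & p3) & <>[](~p1 & p3)) -> <>((p1 & p3) & [](~p1 & p3))), u
2. [](p1 & p3) & <>[](~p1 & p3), u   [~->-rule on 1]
3. ~<>((p1 & p3) & [](~p1 & p3)), u   [~->-rule on 1]
4. [](p1 & p3), u   [&-rule on 2]
5. <>[](~p1 & p3), u   [&-rule on 2]
6. ~((p1 & p3) & [](~p1 & p3)), u   [~<>-rule on 3 via uRu]
7. p1 & p3, u   [[]-rule on 4 via uRu]
8. p1, u   [&-rule on 7]
9. p3, u   [&-rule on 7]
10. ~[](~p1 & p3), u   [~&-rule on 6 (branches; this branch)]
11. [](~p1 & p3), v   [<>-rule on 5: fresh world v, uRv]
12. ~((p1 & p3) & [](~p1 & p3)), v   [~<>-rule on 3 via uRv]
13. p1 & p3, v   [[]-rule on 4 via uRv]
14. p1, v   [&-rule on 13]
15. p3, v   [&-rule on 13]
16. ~p1 & p3, u   [[]-rule on 11 via vRu]
17. ~p1, u   [&-rule on 16]
Accessibility: uRu, uRv, vRu, vRv
Branch closes: p1 and ~p1 both at u.
All branches of the negation close; one closing branch shown above.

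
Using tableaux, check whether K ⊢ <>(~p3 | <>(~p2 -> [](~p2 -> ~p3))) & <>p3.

Not valid

Tableau for the negation ~(<>(~p3 | <>(~p2 -> [](~p2 -> ~p3))) & <>p3):
1. ~(<>(~p3 | <>(~p2 -> [](~p2 -> ~p3))) & <>p3), 0
2. ~<>p3, 0   [~&-rule on 1 (branches; this branch)]
The negation has an open branch (countermodel exists).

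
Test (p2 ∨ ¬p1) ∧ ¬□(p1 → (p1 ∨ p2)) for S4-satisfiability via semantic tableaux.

1. (p2 ∨ ¬p1) ∧ ¬□(p1 → (p1 ∨ p2)), 0
2. p2 ∨ ¬p1, 0
3. ¬□(p1 → (p1 ∨ p2)), 0
4. ¬p1, 0
5. ¬(p1 → (p1 ∨ p2)), 1
6. p1, 1
7. ¬(p1 ∨ p2), 1
8. ¬p1, 1
9. ¬p2, 1
Accessibility: 0R0, 0R1, 1R1
Branch closes: p1 and ¬p1 both at 1.
Every branch closes; the branch above is one of them.

Unsatisfiable (every branch closes)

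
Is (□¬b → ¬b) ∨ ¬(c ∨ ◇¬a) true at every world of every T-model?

Yes, valid

Tableau for the negation ¬((□¬b → ¬b) ∨ ¬(c ∨ ◇¬a)):
1. ¬((□¬b → ¬b) ∨ ¬(c ∨ ◇¬a)), w0
2. ¬(□¬b → ¬b), w0
3. c ∨ ◇¬a, w0
4. □¬b, w0
5. b, w0
6. ¬b, w0
Accessibility: w0Rw0
Branch closes: b and ¬b both at w0.
All branches of the negation close; one closing branch shown above.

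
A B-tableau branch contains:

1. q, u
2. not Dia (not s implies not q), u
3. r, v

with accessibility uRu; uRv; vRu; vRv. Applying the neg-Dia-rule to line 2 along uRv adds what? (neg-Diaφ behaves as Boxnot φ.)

not (not s implies not q), v

neg-Diaφ behaves as Boxnot φ: propagate the negated body to each accessible world.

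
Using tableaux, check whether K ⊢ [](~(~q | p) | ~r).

Not valid

Tableau for the negation ~[](~(~q | p) | ~r):
1. ~[](~(~q | p) | ~r), w0
2. ~(~(~q | p) | ~r), w1
3. ~q | p, w1
4. r, w1
5. p, w1
Accessibility: w0Rw1
The negation has an open branch (countermodel exists).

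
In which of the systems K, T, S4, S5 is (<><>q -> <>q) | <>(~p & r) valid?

S4, S5

T-tableau for the negation ~((<><>q -> <>q) | <>(~p & r)):
1. ~((<><>q -> <>q) | <>(~p & r)), 0
2. ~(<><>q -> <>q), 0
3. ~<>(~p & r), 0
4. <><>q, 0
5. ~<>q, 0
6. ~(~p & r), 0
7. ~q, 0
8. ~r, 0
9. <>q, 1
10. ~(~p & r), 1
11. ~q, 1
12. ~r, 1
13. q, 2
Accessibility: 0R0, 0R1, 1R1, 1R2, 2R2
Complete open branch: countermodel on a T-frame, so not valid in T, nor in K (the same frame is also a K-frame).
S4-tableau for the negation ~((<><>q -> <>q) | <>(~p & r)):
1. ~((<><>q -> <>q) | <>(~p & r)), 0
2. ~(<><>q -> <>q), 0
3. ~<>(~p & r), 0
4. <><>q, 0
5. ~<>q, 0
6. ~(~p & r), 0
7. ~q, 0
8. ~r, 0
9. <>q, 1
10. ~(~p & r), 1
11. ~q, 1
12. ~r, 1
13. q, 2
14. ~(~p & r), 2
15. ~q, 2
Accessibility: 0R0, 0R1, 0R2, 1R1, 1R2, 2R2
Branch closes: q and ~q both at 2.
Every branch closes (one shown): valid in S4, hence also in S5 (every theorem of S4 is a theorem of S5).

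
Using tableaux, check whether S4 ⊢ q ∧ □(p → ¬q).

No, not valid

Tableau for the negation ¬(q ∧ □(p → ¬q)):
1. ¬(q ∧ □(p → ¬q)), 0
2. ¬□(p → ¬q), 0
3. ¬(p → ¬q), 1
4. p, 1
5. q, 1
Accessibility: 0R0, 0R1, 1R1
The negation has an open branch (countermodel exists).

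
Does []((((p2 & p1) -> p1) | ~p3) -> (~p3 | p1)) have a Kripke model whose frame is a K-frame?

1. []((((p2 & p1) -> p1) | ~p3) -> (~p3 | p1)), 0

Satisfiable (open branch found)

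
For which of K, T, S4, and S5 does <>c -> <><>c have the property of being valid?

T, S4, S5

T-tableau for the negation ~(<>c -> <><>c):
1. ~(<>c -> <><>c), 0
2. <>c, 0   [~->-rule on 1]
3. ~<><>c, 0   [~->-rule on 1]
4. ~<>c, 0   [~<>-rule on 3 via 0R0]
5. ~c, 0   [~<>-rule on 4 via 0R0]
6. c, 1   [<>-rule on 2: fresh world 1, 0R1]
7. ~<>c, 1   [~<>-rule on 3 via 0R1]
8. ~c, 1   [~<>-rule on 4 via 0R1]
Accessibility: 0R0, 0R1, 1R1
Branch closes: c and ~c both at 1.
Every branch closes (one shown): valid in T, hence also in S4, S5 (every theorem of T is a theorem of S4 and S5).
K-tableau for the negation ~(<>c -> <><>c):
1. ~(<>c -> <><>c), 0
2. <>c, 0   [~->-rule on 1]
3. ~<><>c, 0   [~->-rule on 1]
4. c, 1   [<>-rule on 2: fresh world 1, 0R1]
5. ~<>c, 1   [~<>-rule on 3 via 0R1]
Accessibility: 0R1
Complete open branch: countermodel on a K-frame, so not valid in K.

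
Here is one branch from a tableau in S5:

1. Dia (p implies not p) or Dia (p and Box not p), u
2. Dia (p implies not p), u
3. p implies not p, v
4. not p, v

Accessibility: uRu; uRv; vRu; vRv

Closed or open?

Open

No atom appears with both signs at the same world.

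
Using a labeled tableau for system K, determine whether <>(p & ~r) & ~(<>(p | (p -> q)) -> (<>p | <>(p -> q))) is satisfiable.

1. <>(p & ~r) & ~(<>(p | (p -> q)) -> (<>p | <>(p -> q))), u
2. <>(p & ~r), u
3. ~(<>(p | (p -> q)) -> (<>p | <>(p -> q))), u
4. <>(p | (p -> q)), u
5. ~(<>p | <>(p -> q)), u
6. ~<>p, u
7. ~<>(p -> q), u
8. p & ~r, v
9. p, v
10. ~r, v
11. ~p, v
Accessibility: uRv
Branch closes: p and ~p both at v.
(One branch shown.) All branches close.

Unsatisfiable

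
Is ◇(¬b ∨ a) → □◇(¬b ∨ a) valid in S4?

Not valid

Tableau for the negation ¬(◇(¬b ∨ a) → □◇(¬b ∨ a)):
1. ¬(◇(¬b ∨ a) → □◇(¬b ∨ a)), w0
2. ◇(¬b ∨ a), w0   [¬→-rule on 1]
3. ¬□◇(¬b ∨ a), w0   [¬→-rule on 1]
4. ¬b ∨ a, w1   [◇-rule on 2: fresh world w1, w0Rw1]
5. a, w1   [∨-rule on 4 (branches; this branch)]
6. ¬◇(¬b ∨ a), w2   [¬□-rule on 3: fresh world w2, w0Rw2]
7. ¬(¬b ∨ a), w2   [¬◇-rule on 6 via w2Rw2]
8. b, w2   [¬∨-rule on 7]
9. ¬a, w2   [¬∨-rule on 7]
Accessibility: w0Rw0, w0Rw1, w0Rw2, w1Rw1, w2Rw2
The negation has an open branch (countermodel exists).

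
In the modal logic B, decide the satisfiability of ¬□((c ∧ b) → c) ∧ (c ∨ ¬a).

Unsatisfiable

1. ¬□((c ∧ b) → c) ∧ (c ∨ ¬a), w0
2. ¬□((c ∧ b) → c), w0   [∧-rule on 1]
3. c ∨ ¬a, w0   [∧-rule on 1]
4. ¬a, w0   [∨-rule on 3 (branches; this branch)]
5. ¬((c ∧ b) → c), w1   [¬□-rule on 2: fresh world w1, w0Rw1]
6. c ∧ b, w1   [¬→-rule on 5]
7. ¬c, w1   [¬→-rule on 5]
8. c, w1   [∧-rule on 6]
9. b, w1   [∧-rule on 6]
Accessibility: w0Rw0, w0Rw1, w1Rw0, w1Rw1
Branch closes: c and ¬c both at w1.
All branches of the tableau close; one closing branch shown above.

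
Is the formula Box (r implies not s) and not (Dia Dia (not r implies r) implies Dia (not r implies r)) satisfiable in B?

1. Box (r implies not s) and not (Dia Dia (not r implies r) implies Dia (not r implies r)), w0
2. Box (r implies not s), w0
3. not (Dia Dia (not r implies r) implies Dia (not r implies r)), w0
4. Dia Dia (not r implies r), w0
5. not Dia (not r implies r), w0
6. r implies not s, w0
7. not (not r implies r), w0
8. not r, w0
9. not s, w0
10. Dia (not r implies r), w1
11. r implies not s, w1
12. not (not r implies r), w1
13. not r, w1
14. not s, w1
15. not r implies r, w2
16. r, w2
Accessibility: w0Rw0, w0Rw1, w1Rw0, w1Rw1, w1Rw2, w2Rw1, w2Rw2

Yes, satisfiable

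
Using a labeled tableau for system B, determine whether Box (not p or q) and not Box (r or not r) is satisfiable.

Unsatisfiable

1. Box (not p or q) and not Box (r or not r), 0
2. Box (not p or q), 0
3. not Box (r or not r), 0
4. not p or q, 0
5. q, 0
6. not (r or not r), 1
7. not r, 1
8. r, 1
Accessibility: 0R0, 0R1, 1R0, 1R1
Branch closes: r and not r both at 1.
All branches of the tableau close; one closing branch shown above.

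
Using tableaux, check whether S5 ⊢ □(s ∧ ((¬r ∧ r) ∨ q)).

Tableau for the negation ¬□(s ∧ ((¬r ∧ r) ∨ q)):
1. ¬□(s ∧ ((¬r ∧ r) ∨ q)), w0
2. ¬(s ∧ ((¬r ∧ r) ∨ q)), w1
3. ¬((¬r ∧ r) ∨ q), w1
4. ¬(¬r ∧ r), w1
5. ¬q, w1
6. ¬r, w1
Accessibility: w0Rw0, w0Rw1, w1Rw0, w1Rw1
The negation has an open branch (countermodel exists).

Invalid (countermodel exists)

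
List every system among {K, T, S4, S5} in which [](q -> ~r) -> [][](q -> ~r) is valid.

T-tableau for the negation ~([](q -> ~r) -> [][](q -> ~r)):
1. ~([](q -> ~r) -> [][](q -> ~r)), w0
2. [](q -> ~r), w0
3. ~[][](q -> ~r), w0
4. q -> ~r, w0
5. ~r, w0
6. ~[](q -> ~r), w1
7. q -> ~r, w1
8. ~r, w1
9. ~(q -> ~r), w2
10. q, w2
11. r, w2
Accessibility: w0Rw0, w0Rw1, w1Rw1, w1Rw2, w2Rw2
Complete open branch: countermodel on a T-frame, so not valid in T, nor in K (the same frame is also a K-frame).
S4-tableau for the negation ~([](q -> ~r) -> [][](q -> ~r)):
1. ~([](q -> ~r) -> [][](q -> ~r)), w0
2. [](q -> ~r), w0
3. ~[][](q -> ~r), w0
4. q -> ~r, w0
5. ~r, w0
6. ~[](q -> ~r), w1
7. q -> ~r, w1
8. ~r, w1
9. ~(q -> ~r), w2
10. q, w2
11. r, w2
12. q -> ~r, w2
13. ~r, w2
Accessibility: w0Rw0, w0Rw1, w0Rw2, w1Rw1, w1Rw2, w2Rw2
Branch closes: r and ~r both at w2.
Every branch closes (one shown): valid in S4, hence also in S5 (every theorem of S4 is a theorem of S5).

S4, S5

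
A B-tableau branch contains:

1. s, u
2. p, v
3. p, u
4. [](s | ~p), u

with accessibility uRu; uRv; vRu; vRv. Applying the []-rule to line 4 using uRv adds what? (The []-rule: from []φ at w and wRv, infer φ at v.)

s | ~p, v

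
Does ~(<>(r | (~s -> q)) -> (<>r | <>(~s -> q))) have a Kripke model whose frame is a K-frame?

No, unsatisfiable

1. ~(<>(r | (~s -> q)) -> (<>r | <>(~s -> q))), w0
2. <>(r | (~s -> q)), w0
3. ~(<>r | <>(~s -> q)), w0
4. ~<>r, w0
5. ~<>(~s -> q), w0
6. r | (~s -> q), w1
7. ~r, w1
8. ~(~s -> q), w1
9. ~s, w1
10. ~q, w1
11. ~s -> q, w1
12. q, w1
Accessibility: w0Rw1
Branch closes: q and ~q both at w1.
(One branch shown.) All branches close.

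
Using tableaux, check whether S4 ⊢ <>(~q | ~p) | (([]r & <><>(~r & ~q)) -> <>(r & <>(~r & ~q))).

Tableau for the negation ~(<>(~q | ~p) | (([]r & <><>(~r & ~q)) -> <>(r & <>(~r & ~q)))):
1. ~(<>(~q | ~p) | (([]r & <><>(~r & ~q)) -> <>(r & <>(~r & ~q)))), w0
2. ~<>(~q | ~p), w0   [~|-rule on 1]
3. ~(([]r & <><>(~r & ~q)) -> <>(r & <>(~r & ~q))), w0   [~|-rule on 1]
4. []r & <><>(~r & ~q), w0   [~->-rule on 3]
5. ~<>(r & <>(~r & ~q)), w0   [~->-rule on 3]
6. []r, w0   [&-rule on 4]
7. <><>(~r & ~q), w0   [&-rule on 4]
8. ~(~q | ~p), w0   [~<>-rule on 2 via w0Rw0]
9. q, w0   [~|-rule on 8]
10. p, w0   [~|-rule on 8]
11. ~(r & <>(~r & ~q)), w0   [~<>-rule on 5 via w0Rw0]
12. r, w0   [[]-rule on 6 via w0Rw0]
13. ~<>(~r & ~q), w0   [~&-rule on 11 (branches; this branch)]
14. ~(~r & ~q), w0   [~<>-rule on 13 via w0Rw0]
15. <>(~r & ~q), w1   [<>-rule on 7: fresh world w1, w0Rw1]
16. ~(~q | ~p), w1   [~<>-rule on 2 via w0Rw1]
17. q, w1   [~|-rule on 16]
18. p, w1   [~|-rule on 16]
19. ~(r & <>(~r & ~q)), w1   [~<>-rule on 5 via w0Rw1]
20. r, w1   [[]-rule on 6 via w0Rw1]
21. ~(~r & ~q), w1   [~<>-rule on 13 via w0Rw1]
22. ~<>(~r & ~q), w1   [~&-rule on 19 (branches; this branch)]
23. ~r & ~q, w2   [<>-rule on 15: fresh world w2, w1Rw2]
24. ~r, w2   [&-rule on 23]
25. ~q, w2   [&-rule on 23]
26. ~(~q | ~p), w2   [~<>-rule on 2 via w0Rw2]
27. q, w2   [~|-rule on 26]
28. p, w2   [~|-rule on 26]
Accessibility: w0Rw0, w0Rw1, w0Rw2, w1Rw1, w1Rw2, w2Rw2
Branch closes: q and ~q both at w2.
All branches of the negation close; one closing branch shown above.

Valid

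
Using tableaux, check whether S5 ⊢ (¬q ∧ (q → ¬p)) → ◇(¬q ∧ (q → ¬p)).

Tableau for the negation ¬((¬q ∧ (q → ¬p)) → ◇(¬q ∧ (q → ¬p))):
1. ¬((¬q ∧ (q → ¬p)) → ◇(¬q ∧ (q → ¬p))), w0
2. ¬q ∧ (q → ¬p), w0
3. ¬◇(¬q ∧ (q → ¬p)), w0
4. ¬q, w0
5. q → ¬p, w0
6. ¬(¬q ∧ (q → ¬p)), w0
7. ¬p, w0
8. ¬(q → ¬p), w0
9. q, w0
10. p, w0
Accessibility: w0Rw0
Branch closes: q and ¬q both at w0.
All branches of the negation close; one closing branch shown above.

Valid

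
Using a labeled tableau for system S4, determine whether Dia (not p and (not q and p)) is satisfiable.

No, unsatisfiable

1. Dia (not p and (not q and p)), u
2. not p and (not q and p), v
3. not p, v
4. not q and p, v
5. not q, v
6. p, v
Accessibility: uRu, uRv, vRv
Branch closes: p and not p both at v.
(One branch shown.) All branches close.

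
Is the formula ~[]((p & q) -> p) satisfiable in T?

1. ~[]((p & q) -> p), 0
2. ~((p & q) -> p), 1
3. p & q, 1
4. ~p, 1
5. p, 1
6. q, 1
Accessibility: 0R0, 0R1, 1R1
Branch closes: p and ~p both at 1.
(One branch shown.) All branches close.

Unsatisfiable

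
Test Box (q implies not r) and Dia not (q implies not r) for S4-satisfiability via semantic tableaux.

No, unsatisfiable

1. Box (q implies not r) and Dia not (q implies not r), 0
2. Box (q implies not r), 0   [and-rule on 1]
3. Dia not (q implies not r), 0   [and-rule on 1]
4. q implies not r, 0   [Box-rule on 2 via 0R0]
5. not r, 0   [implies-rule on 4 (branches; this branch)]
6. not (q implies not r), 1   [Dia-rule on 3: fresh world 1, 0R1]
7. q, 1   [neg-implies-rule on 6]
8. r, 1   [neg-implies-rule on 6]
9. q implies not r, 1   [Box-rule on 2 via 0R1]
10. not r, 1   [implies-rule on 9 (branches; this branch)]
Accessibility: 0R0, 0R1, 1R1
Branch closes: r and not r both at 1.
All branches of the tableau close; one closing branch shown above.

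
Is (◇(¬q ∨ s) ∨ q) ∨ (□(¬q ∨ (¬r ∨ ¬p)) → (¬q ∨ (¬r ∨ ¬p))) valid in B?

Yes, valid

Tableau for the negation ¬((◇(¬q ∨ s) ∨ q) ∨ (□(¬q ∨ (¬r ∨ ¬p)) → (¬q ∨ (¬r ∨ ¬p)))):
1. ¬((◇(¬q ∨ s) ∨ q) ∨ (□(¬q ∨ (¬r ∨ ¬p)) → (¬q ∨ (¬r ∨ ¬p)))), w0
2. ¬(◇(¬q ∨ s) ∨ q), w0
3. ¬(□(¬q ∨ (¬r ∨ ¬p)) → (¬q ∨ (¬r ∨ ¬p))), w0
4. ¬◇(¬q ∨ s), w0
5. ¬q, w0
6. □(¬q ∨ (¬r ∨ ¬p)), w0
7. ¬(¬q ∨ (¬r ∨ ¬p)), w0
8. q, w0
9. ¬(¬r ∨ ¬p), w0
Accessibility: w0Rw0
Branch closes: q and ¬q both at w0.
Every branch of the negation's tableau closes; the branch above is one of them.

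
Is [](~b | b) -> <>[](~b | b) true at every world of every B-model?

Tableau for the negation ~([](~b | b) -> <>[](~b | b)):
1. ~([](~b | b) -> <>[](~b | b)), w0
2. [](~b | b), w0   [~->-rule on 1]
3. ~<>[](~b | b), w0   [~->-rule on 1]
4. ~b | b, w0   [[]-rule on 2 via w0Rw0]
5. ~[](~b | b), w0   [~<>-rule on 3 via w0Rw0]
6. b, w0   [|-rule on 4 (branches; this branch)]
7. ~(~b | b), w1   [~[]-rule on 5: fresh world w1, w0Rw1]
8. b, w1   [~|-rule on 7]
9. ~b, w1   [~|-rule on 7]
Accessibility: w0Rw0, w0Rw1, w1Rw0, w1Rw1
Branch closes: b and ~b both at w1.
All branches of the negation close; one closing branch shown above.

Valid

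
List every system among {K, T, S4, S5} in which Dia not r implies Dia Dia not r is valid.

T, S4, S5

T-tableau for the negation not (Dia not r implies Dia Dia not r):
1. not (Dia not r implies Dia Dia not r), u
2. Dia not r, u   [neg-implies-rule on 1]
3. not Dia Dia not r, u   [neg-implies-rule on 1]
4. not Dia not r, u   [neg-Dia-rule on 3 via uRu]
5. r, u   [neg-Dia-rule on 4 via uRu]
6. not r, v   [Dia-rule on 2: fresh world v, uRv]
7. not Dia not r, v   [neg-Dia-rule on 3 via uRv]
8. r, v   [neg-Dia-rule on 4 via uRv]
Accessibility: uRu, uRv, vRv
Branch closes: r and not r both at v.
Every branch closes (one shown): valid in T, hence also in S4, S5 (every theorem of T is a theorem of S4 and S5).
K-tableau for the negation not (Dia not r implies Dia Dia not r):
1. not (Dia not r implies Dia Dia not r), u
2. Dia not r, u   [neg-implies-rule on 1]
3. not Dia Dia not r, u   [neg-implies-rule on 1]
4. not r, v   [Dia-rule on 2: fresh world v, uRv]
5. not Dia not r, v   [neg-Dia-rule on 3 via uRv]
Accessibility: uRv
Complete open branch: countermodel on a K-frame, so not valid in K.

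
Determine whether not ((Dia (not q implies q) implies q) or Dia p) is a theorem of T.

Tableau for the negation (Dia (not q implies q) implies q) or Dia p:
1. (Dia (not q implies q) implies q) or Dia p, w0
2. Dia p, w0
3. p, w1
Accessibility: w0Rw0, w0Rw1, w1Rw1
The negation has an open branch (countermodel exists).

Not valid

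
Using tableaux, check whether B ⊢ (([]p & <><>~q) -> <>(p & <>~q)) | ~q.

Tableau for the negation ~((([]p & <><>~q) -> <>(p & <>~q)) | ~q):
1. ~((([]p & <><>~q) -> <>(p & <>~q)) | ~q), u
2. ~(([]p & <><>~q) -> <>(p & <>~q)), u
3. q, u
4. []p & <><>~q, u
5. ~<>(p & <>~q), u
6. []p, u
7. <><>~q, u
8. ~(p & <>~q), u
9. p, u
10. ~<>~q, u
11. <>~q, v
12. ~(p & <>~q), v
13. p, v
14. q, v
15. ~<>~q, v
16. ~q, w
17. q, w
Accessibility: uRu, uRv, vRu, vRv, vRw, wRv, wRw
Branch closes: q and ~q both at w.
Every branch of the negation's tableau closes; the branch above is one of them.

Valid in B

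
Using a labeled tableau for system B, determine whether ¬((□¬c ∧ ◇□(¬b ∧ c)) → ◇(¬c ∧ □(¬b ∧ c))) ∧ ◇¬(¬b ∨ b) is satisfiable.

No, unsatisfiable

1. ¬((□¬c ∧ ◇□(¬b ∧ c)) → ◇(¬c ∧ □(¬b ∧ c))) ∧ ◇¬(¬b ∨ b), w0
2. ¬((□¬c ∧ ◇□(¬b ∧ c)) → ◇(¬c ∧ □(¬b ∧ c))), w0   [∧-rule on 1]
3. ◇¬(¬b ∨ b), w0   [∧-rule on 1]
4. □¬c ∧ ◇□(¬b ∧ c), w0   [¬→-rule on 2]
5. ¬◇(¬c ∧ □(¬b ∧ c)), w0   [¬→-rule on 2]
6. □¬c, w0   [∧-rule on 4]
7. ◇□(¬b ∧ c), w0   [∧-rule on 4]
8. ¬(¬c ∧ □(¬b ∧ c)), w0   [¬◇-rule on 5 via w0Rw0]
9. ¬c, w0   [□-rule on 6 via w0Rw0]
10. ¬□(¬b ∧ c), w0   [¬∧-rule on 8 (branches; this branch)]
11. ¬(¬b ∨ b), w1   [◇-rule on 3: fresh world w1, w0Rw1]
12. b, w1   [¬∨-rule on 11]
13. ¬b, w1   [¬∨-rule on 11]
Accessibility: w0Rw0, w0Rw1, w1Rw0, w1Rw1
Branch closes: b and ¬b both at w1.
(One branch shown.) All branches close.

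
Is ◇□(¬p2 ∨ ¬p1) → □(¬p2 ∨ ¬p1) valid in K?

Invalid (countermodel exists)

Tableau for the negation ¬(◇□(¬p2 ∨ ¬p1) → □(¬p2 ∨ ¬p1)):
1. ¬(◇□(¬p2 ∨ ¬p1) → □(¬p2 ∨ ¬p1)), 0
2. ◇□(¬p2 ∨ ¬p1), 0
3. ¬□(¬p2 ∨ ¬p1), 0
4. □(¬p2 ∨ ¬p1), 1
5. ¬(¬p2 ∨ ¬p1), 2
6. p2, 2
7. p1, 2
Accessibility: 0R1, 0R2
The negation has an open branch (countermodel exists).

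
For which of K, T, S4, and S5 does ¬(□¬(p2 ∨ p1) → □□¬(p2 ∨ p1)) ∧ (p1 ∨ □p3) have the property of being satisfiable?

K, T

T-tableau for the formula:
1. ¬(□¬(p2 ∨ p1) → □□¬(p2 ∨ p1)) ∧ (p1 ∨ □p3), u
2. ¬(□¬(p2 ∨ p1) → □□¬(p2 ∨ p1)), u
3. p1 ∨ □p3, u
4. □¬(p2 ∨ p1), u
5. ¬□□¬(p2 ∨ p1), u
6. ¬(p2 ∨ p1), u
7. ¬p2, u
8. ¬p1, u
9. □p3, u
10. p3, u
11. ¬□¬(p2 ∨ p1), v
12. ¬(p2 ∨ p1), v
13. ¬p2, v
14. ¬p1, v
15. p3, v
16. p2 ∨ p1, w
17. p1, w
Accessibility: uRu, uRv, vRv, vRw, wRw
Complete open branch: satisfiable in T, hence also in K (this T-model is also a K-model).
S4-tableau for the formula:
1. ¬(□¬(p2 ∨ p1) → □□¬(p2 ∨ p1)) ∧ (p1 ∨ □p3), u
2. ¬(□¬(p2 ∨ p1) → □□¬(p2 ∨ p1)), u
3. p1 ∨ □p3, u
4. □¬(p2 ∨ p1), u
5. ¬□□¬(p2 ∨ p1), u
6. ¬(p2 ∨ p1), u
7. ¬p2, u
8. ¬p1, u
9. □p3, u
10. p3, u
11. ¬□¬(p2 ∨ p1), v
12. ¬(p2 ∨ p1), v
13. ¬p2, v
14. ¬p1, v
15. p3, v
16. p2 ∨ p1, w
17. ¬(p2 ∨ p1), w
18. ¬p2, w
19. ¬p1, w
20. p3, w
21. p1, w
Accessibility: uRu, uRv, uRw, vRv, vRw, wRw
Branch closes: p1 and ¬p1 both at w.
Every branch closes (one shown): unsatisfiable in S4, hence also in S5 (every S5-frame is an S4-frame).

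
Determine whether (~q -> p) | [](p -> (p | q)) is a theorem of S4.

Yes, valid

Tableau for the negation ~((~q -> p) | [](p -> (p | q))):
1. ~((~q -> p) | [](p -> (p | q))), u
2. ~(~q -> p), u
3. ~[](p -> (p | q)), u
4. ~q, u
5. ~p, u
6. ~(p -> (p | q)), v
7. p, v
8. ~(p | q), v
9. ~p, v
10. ~q, v
Accessibility: uRu, uRv, vRv
Branch closes: p and ~p both at v.
Every branch of the negation's tableau closes; the branch above is one of them.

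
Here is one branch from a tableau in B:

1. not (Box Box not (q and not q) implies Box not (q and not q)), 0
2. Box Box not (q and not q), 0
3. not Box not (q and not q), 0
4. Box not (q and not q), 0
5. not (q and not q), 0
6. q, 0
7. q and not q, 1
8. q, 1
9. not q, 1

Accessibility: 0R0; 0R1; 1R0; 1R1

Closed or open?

Closed

Both q and not q appear at 1.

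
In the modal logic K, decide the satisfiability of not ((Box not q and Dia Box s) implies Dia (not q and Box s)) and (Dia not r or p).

Unsatisfiable (every branch closes)

1. not ((Box not q and Dia Box s) implies Dia (not q and Box s)) and (Dia not r or p), w0
2. not ((Box not q and Dia Box s) implies Dia (not q and Box s)), w0   [and-rule on 1]
3. Dia not r or p, w0   [and-rule on 1]
4. Box not q and Dia Box s, w0   [neg-implies-rule on 2]
5. not Dia (not q and Box s), w0   [neg-implies-rule on 2]
6. Box not q, w0   [and-rule on 4]
7. Dia Box s, w0   [and-rule on 4]
8. Dia not r, w0   [or-rule on 3 (branches; this branch)]
9. Box s, w1   [Dia-rule on 7: fresh world w1, w0Rw1]
10. not (not q and Box s), w1   [neg-Dia-rule on 5 via w0Rw1]
11. not q, w1   [Box-rule on 6 via w0Rw1]
12. not Box s, w1   [neg-and-rule on 10 (branches; this branch)]
13. not r, w2   [Dia-rule on 8: fresh world w2, w0Rw2]
14. not (not q and Box s), w2   [neg-Dia-rule on 5 via w0Rw2]
15. not q, w2   [Box-rule on 6 via w0Rw2]
16. not Box s, w2   [neg-and-rule on 14 (branches; this branch)]
17. not s, w3   [neg-Box-rule on 12: fresh world w3, w1Rw3]
18. s, w3   [Box-rule on 9 via w1Rw3]
Accessibility: w0Rw1, w0Rw2, w1Rw3
Branch closes: s and not s both at w3.
(One branch shown.) All branches close.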